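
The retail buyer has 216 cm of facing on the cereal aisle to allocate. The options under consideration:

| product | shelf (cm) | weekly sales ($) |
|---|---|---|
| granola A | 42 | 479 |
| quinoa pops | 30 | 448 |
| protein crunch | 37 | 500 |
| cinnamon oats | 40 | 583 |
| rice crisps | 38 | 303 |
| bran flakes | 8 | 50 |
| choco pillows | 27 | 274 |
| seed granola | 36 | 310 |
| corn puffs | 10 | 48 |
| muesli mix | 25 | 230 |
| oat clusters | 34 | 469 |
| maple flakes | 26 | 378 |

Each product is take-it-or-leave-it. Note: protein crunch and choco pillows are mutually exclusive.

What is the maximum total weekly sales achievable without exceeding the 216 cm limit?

2857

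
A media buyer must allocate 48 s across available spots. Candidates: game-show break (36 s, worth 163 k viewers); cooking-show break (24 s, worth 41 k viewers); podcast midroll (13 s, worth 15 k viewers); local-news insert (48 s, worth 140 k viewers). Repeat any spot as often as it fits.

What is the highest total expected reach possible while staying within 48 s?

163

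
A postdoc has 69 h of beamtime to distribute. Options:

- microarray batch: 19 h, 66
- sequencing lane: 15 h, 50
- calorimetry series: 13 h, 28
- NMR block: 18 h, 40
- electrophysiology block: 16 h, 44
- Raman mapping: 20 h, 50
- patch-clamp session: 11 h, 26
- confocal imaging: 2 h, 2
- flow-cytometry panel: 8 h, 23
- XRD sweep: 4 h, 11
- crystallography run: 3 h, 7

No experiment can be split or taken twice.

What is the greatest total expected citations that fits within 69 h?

209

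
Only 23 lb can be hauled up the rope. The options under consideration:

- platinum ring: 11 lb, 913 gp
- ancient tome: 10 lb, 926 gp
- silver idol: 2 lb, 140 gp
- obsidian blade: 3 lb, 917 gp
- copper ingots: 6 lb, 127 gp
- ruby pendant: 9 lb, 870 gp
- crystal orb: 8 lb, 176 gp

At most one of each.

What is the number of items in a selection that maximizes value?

The maximum value within 23 lb is 2713.
One optimal bundle: ancient tome + obsidian blade + ruby pendant (22 lb).
All optima have 3 items.

3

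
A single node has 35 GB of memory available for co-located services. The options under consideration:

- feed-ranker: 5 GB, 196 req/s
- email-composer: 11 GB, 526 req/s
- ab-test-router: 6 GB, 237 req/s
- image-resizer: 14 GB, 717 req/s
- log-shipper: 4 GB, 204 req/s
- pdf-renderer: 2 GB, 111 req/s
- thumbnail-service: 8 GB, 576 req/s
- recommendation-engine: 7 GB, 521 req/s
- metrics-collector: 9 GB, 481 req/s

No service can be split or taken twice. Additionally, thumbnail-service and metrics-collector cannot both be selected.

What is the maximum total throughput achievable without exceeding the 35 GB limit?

2129

Density check — recommendation-engine 74.43, thumbnail-service 72.00, pdf-renderer 55.50, metrics-collector 53.44 are the best per GB.
Best packing: image-resizer + log-shipper + pdf-renderer + thumbnail-service + recommendation-engine — 35 GB, 2129 total.
The closest alternative, ab-test-router + image-resizer + thumbnail-service + recommendation-engine, reaches only 2051.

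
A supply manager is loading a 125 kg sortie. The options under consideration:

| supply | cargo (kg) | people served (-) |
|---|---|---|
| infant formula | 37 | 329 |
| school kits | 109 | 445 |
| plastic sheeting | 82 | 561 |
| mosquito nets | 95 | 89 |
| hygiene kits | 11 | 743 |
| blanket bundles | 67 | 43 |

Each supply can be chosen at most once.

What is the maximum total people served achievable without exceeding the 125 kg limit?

1304

Greedy by ratio would take infant formula + hygiene kits + blanket bundles: 115 kg used, total 1115.
Dropping infant formula and blanket bundles frees 104 kg; slotting in plastic sheeting (82 kg) lifts the total to 1304 at 93 kg.
An exhaustive check of the 64 subsets confirms 1304.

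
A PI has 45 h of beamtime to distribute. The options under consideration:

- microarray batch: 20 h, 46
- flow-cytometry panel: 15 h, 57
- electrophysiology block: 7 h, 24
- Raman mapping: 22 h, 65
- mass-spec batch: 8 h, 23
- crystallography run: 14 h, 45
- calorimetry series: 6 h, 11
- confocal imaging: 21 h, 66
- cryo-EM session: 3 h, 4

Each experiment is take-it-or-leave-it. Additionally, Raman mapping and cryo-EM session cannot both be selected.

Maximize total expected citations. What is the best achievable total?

149

Taking flow-cytometry panel + electrophysiology block + mass-spec batch + crystallography run: 44 h used, 149 in expected citations.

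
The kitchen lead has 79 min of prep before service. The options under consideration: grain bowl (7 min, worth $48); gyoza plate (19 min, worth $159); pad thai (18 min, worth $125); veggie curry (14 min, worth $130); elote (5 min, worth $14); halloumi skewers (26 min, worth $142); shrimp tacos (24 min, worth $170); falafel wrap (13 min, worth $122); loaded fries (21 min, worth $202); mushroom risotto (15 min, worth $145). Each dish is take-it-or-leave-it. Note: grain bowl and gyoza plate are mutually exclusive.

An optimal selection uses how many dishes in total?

Optimal total is 681.
For example gyoza plate + pad thai + veggie curry + falafel wrap + mushroom risotto achieves it, using 79 min.
Every optimal selection uses 5 dishes.

5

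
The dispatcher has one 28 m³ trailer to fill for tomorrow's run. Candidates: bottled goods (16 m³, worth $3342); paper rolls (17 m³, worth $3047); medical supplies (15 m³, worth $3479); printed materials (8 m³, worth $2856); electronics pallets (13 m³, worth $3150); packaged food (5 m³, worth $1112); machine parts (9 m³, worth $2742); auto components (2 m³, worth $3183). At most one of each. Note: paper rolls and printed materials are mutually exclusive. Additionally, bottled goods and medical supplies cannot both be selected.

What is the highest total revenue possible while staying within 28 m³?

By revenue per m³: auto components 1591.50, printed materials 357.00, machine parts 304.67 lead.
Taking the top-ratio shipments first gives printed materials + packaged food + machine parts + auto components for 9893 (24 m³).
The 9 m³ tied up in machine parts is better spent on electronics pallets — total rises to 10301 (28 m³).
Every other selection either busts 28 m³ or breaks a pairing rule or fails to beat 10301.

10301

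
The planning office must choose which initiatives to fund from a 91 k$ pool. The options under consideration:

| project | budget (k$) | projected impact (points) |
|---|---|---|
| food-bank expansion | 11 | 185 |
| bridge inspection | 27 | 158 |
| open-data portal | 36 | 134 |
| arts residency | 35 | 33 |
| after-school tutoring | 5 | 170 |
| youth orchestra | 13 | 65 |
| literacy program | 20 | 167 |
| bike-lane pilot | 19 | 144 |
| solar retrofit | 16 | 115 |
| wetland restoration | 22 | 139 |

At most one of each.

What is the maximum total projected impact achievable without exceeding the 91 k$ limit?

870

Ranking by ratio (projected impact/k$): after-school tutoring 34.00, food-bank expansion 16.82, literacy program 8.35, bike-lane pilot 7.58.
Greedy by ratio would take food-bank expansion + after-school tutoring + youth orchestra + literacy program + bike-lane pilot + solar retrofit: 84 k$ used, total 846.
Replace solar retrofit with wetland restoration: the trade gains 24 net, giving 870 at 90 k$.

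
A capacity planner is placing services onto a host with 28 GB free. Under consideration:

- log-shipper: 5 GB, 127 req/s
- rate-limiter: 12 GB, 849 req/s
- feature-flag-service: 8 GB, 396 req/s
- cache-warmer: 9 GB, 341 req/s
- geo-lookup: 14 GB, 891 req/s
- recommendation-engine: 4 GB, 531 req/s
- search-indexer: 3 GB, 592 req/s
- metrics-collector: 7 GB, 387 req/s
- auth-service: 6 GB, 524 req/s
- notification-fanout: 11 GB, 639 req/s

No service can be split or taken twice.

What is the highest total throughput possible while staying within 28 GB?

2538

By throughput per GB: search-indexer 197.33, recommendation-engine 132.75, auth-service 87.33, rate-limiter 70.75 lead.
Greedy by ratio would take rate-limiter + recommendation-engine + search-indexer + auth-service: 25 GB used, total 2496.
Dropping rate-limiter frees 12 GB; slotting in geo-lookup (14 GB) lifts the total to 2538 at 27 GB.
An exhaustive check of the 1024 subsets confirms 2538.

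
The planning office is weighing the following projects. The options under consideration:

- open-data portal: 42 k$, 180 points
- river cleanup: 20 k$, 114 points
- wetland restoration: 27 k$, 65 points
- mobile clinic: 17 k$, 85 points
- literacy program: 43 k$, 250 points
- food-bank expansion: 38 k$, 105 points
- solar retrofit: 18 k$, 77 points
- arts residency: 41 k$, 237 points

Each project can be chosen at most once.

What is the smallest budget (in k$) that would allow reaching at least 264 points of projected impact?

Need the lightest bundle worth ≥ 264.
river cleanup + mobile clinic + solar retrofit reaches 276 using 55 k$.
Any bundle with less than 55 k$ falls short of 264.

55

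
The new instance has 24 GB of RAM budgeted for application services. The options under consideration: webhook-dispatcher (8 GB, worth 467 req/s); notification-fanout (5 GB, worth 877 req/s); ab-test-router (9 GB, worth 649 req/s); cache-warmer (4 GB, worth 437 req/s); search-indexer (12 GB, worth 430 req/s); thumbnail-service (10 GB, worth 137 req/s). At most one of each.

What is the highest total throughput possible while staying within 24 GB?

Filling by ratio: notification-fanout + ab-test-router + cache-warmer for 1963, with 6 GB left unused.
The 4 GB tied up in cache-warmer is better spent on webhook-dispatcher — total rises to 1993 (22 GB).

1993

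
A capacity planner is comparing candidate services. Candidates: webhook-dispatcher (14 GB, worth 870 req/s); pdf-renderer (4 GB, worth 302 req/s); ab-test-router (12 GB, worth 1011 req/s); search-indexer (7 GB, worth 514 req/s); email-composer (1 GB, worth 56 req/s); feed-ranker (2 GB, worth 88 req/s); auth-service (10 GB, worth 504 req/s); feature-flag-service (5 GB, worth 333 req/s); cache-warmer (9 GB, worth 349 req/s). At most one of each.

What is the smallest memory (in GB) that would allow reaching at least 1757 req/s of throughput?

Look for the lowest-memory combination reaching 1757.
pdf-renderer + ab-test-router + search-indexer reaches 1827 using 23 GB.
Below 23 GB the best achievable stays under 1757.

23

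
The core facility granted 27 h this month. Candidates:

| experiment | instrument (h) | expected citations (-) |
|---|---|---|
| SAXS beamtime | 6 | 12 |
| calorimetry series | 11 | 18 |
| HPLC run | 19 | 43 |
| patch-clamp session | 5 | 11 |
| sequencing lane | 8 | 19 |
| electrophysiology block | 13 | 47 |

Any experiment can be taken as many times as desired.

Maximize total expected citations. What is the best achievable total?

94

By expected citations per h: electrophysiology block 3.62, sequencing lane 2.38, HPLC run 2.26 lead.
2×electrophysiology block uses 26 of the 27 h and totals 94.
No other feasible combination exceeds 94.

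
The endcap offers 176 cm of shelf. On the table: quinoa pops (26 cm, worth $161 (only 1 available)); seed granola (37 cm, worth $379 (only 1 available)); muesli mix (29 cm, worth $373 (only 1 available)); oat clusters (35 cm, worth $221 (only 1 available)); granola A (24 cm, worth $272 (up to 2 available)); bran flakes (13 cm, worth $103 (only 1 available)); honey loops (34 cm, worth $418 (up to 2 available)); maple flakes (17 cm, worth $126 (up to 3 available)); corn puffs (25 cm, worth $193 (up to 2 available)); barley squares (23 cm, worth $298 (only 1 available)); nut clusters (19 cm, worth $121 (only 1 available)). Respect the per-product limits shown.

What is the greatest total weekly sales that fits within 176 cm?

2057

A density-first pass picks muesli mix + 2×granola A + 2×honey loops + barley squares — 2051 at 168 cm.
Replace muesli mix with seed granola: the trade gains 6 net, giving 2057 at 176 cm.
Every other selection either busts 176 cm or exceeds an availability limit or fails to beat 2057.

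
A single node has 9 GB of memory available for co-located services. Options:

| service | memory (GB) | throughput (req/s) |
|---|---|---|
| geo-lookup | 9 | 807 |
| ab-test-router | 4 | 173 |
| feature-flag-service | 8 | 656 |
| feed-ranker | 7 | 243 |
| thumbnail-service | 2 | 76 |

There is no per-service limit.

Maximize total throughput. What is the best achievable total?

807

Best packing: geo-lookup — 9 GB, 807 total.
Every other selection either busts 9 GB or fails to beat 807.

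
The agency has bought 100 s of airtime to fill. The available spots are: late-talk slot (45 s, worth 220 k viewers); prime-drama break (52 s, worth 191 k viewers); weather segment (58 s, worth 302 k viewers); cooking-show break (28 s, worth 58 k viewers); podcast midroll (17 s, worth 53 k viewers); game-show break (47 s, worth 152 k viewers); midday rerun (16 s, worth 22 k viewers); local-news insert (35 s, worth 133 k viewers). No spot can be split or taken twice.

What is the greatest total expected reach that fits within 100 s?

435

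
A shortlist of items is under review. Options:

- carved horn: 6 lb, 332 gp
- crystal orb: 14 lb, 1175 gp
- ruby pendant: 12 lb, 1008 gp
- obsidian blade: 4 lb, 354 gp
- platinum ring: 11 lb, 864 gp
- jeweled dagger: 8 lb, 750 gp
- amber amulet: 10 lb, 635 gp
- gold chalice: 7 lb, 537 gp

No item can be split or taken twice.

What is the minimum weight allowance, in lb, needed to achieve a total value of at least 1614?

19

Minimise lb subject to total value ≥ 1614.
platinum ring + jeweled dagger: 1614 value at 19 lb.
No combination under 19 lb hits 1614.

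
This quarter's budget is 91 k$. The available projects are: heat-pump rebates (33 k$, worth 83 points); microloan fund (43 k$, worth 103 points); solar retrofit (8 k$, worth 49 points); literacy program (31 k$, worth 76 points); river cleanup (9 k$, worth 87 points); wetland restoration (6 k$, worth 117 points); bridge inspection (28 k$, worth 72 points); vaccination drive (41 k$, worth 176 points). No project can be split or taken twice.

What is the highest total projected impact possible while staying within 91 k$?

Taking the top-ratio projects first gives solar retrofit + river cleanup + wetland restoration + vaccination drive for 429 (64 k$).
Replace solar retrofit with heat-pump rebates: the trade gains 34 net, giving 463 at 89 k$.
Runner-up literacy program + river cleanup + wetland restoration + vaccination drive tops out at 456.

463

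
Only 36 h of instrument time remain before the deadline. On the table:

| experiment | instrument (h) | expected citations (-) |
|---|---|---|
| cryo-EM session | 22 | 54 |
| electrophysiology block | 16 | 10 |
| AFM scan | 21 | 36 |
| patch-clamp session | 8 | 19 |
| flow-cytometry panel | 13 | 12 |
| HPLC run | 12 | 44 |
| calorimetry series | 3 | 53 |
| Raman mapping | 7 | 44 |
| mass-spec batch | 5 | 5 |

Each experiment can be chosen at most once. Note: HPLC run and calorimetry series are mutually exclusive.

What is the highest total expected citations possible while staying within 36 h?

151

Cryo-EM session + calorimetry series + Raman mapping uses 32 of the 36 h and totals 151.
The closest alternative, AFM scan + calorimetry series + Raman mapping + mass-spec batch, reaches only 138.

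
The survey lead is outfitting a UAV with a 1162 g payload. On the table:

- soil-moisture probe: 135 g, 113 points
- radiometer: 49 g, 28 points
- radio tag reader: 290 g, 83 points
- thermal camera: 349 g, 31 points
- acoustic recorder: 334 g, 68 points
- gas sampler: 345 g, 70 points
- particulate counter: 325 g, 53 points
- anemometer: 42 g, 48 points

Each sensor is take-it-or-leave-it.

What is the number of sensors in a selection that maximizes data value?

Optimal total is 382.
One optimal bundle: soil-moisture probe + radio tag reader + acoustic recorder + gas sampler + anemometer (1146 g).
Every optimal selection uses 5 sensors.

5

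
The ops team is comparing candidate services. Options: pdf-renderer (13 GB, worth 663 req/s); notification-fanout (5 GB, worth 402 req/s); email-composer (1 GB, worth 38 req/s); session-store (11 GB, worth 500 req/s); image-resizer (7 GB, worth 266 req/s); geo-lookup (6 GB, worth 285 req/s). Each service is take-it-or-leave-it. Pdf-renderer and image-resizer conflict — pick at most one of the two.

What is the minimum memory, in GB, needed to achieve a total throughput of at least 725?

Minimise GB subject to total throughput ≥ 725.
Taking notification-fanout + email-composer + geo-lookup gives 725 (≥ 725) for 12 GB.
Any bundle with less than 12 GB falls short of 725.

12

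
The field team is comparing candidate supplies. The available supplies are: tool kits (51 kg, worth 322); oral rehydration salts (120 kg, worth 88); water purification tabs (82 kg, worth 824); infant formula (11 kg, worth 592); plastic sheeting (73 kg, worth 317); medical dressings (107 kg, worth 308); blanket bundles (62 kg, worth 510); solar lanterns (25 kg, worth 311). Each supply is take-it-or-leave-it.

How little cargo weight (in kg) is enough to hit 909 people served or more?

62

Look for the lowest-cargo combination reaching 909.
tool kits + infant formula reaches 914 using 62 kg.
Any bundle with less than 62 kg falls short of 909.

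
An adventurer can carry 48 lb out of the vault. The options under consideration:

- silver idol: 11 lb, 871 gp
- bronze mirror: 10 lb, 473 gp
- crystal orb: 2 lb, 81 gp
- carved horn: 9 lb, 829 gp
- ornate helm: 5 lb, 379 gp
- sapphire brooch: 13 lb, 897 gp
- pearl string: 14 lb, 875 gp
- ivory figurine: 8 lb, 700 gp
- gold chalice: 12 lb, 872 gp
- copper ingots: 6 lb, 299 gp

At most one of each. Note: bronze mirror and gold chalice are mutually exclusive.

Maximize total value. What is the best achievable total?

3757

Density check — carved horn 92.11, ivory figurine 87.50, silver idol 79.18, ornate helm 75.80 are the best per lb.
A density-first pass picks silver idol + crystal orb + carved horn + ornate helm + ivory figurine + gold chalice — 3732 at 47 lb.
Replace gold chalice with sapphire brooch: the trade gains 25 net, giving 3757 at 48 lb.
Runner-up silver idol + crystal orb + carved horn + ornate helm + ivory figurine + gold chalice tops out at 3732.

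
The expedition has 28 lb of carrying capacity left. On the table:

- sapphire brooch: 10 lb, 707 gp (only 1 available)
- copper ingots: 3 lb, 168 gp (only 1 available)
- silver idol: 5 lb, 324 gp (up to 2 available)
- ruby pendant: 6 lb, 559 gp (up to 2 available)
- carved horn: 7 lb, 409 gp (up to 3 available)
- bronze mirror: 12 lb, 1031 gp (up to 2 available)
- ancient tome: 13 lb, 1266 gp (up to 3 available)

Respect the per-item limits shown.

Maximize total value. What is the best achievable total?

Filling by ratio: 2×ancient tome for 2532, with 2 lb left unused.
Replace ancient tome with copper ingots + 2×ruby pendant: the trade gains 20 net, giving 2552 at 28 lb.
Every other selection either busts 28 lb or exceeds an availability limit or fails to beat 2552.

2552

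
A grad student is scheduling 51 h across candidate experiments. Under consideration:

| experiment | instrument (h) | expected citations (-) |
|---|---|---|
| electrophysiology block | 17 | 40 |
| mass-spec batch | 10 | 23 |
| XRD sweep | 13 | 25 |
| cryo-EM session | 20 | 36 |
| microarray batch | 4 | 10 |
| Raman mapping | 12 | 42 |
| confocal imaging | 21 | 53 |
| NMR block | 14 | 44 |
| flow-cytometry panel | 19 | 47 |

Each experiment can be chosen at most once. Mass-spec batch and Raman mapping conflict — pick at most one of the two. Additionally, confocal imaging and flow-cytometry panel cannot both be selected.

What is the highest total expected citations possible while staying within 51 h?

By expected citations per h: Raman mapping 3.50, NMR block 3.14, confocal imaging 2.52 lead.
The ratio ordering already packs tightly: microarray batch + Raman mapping + confocal imaging + NMR block, 51 h, 149.
Runner-up microarray batch + Raman mapping + NMR block + flow-cytometry panel tops out at 143.

149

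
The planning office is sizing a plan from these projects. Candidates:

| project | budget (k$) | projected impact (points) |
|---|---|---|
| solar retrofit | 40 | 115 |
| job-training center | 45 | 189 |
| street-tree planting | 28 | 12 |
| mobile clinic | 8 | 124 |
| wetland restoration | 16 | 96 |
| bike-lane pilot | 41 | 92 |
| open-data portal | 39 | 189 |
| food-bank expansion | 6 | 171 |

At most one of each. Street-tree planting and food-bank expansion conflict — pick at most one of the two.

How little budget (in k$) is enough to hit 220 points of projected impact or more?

Need the lightest bundle worth ≥ 220.
mobile clinic + food-bank expansion reaches 295 using 14 k$.
Any bundle with less than 14 k$ falls short of 220.

14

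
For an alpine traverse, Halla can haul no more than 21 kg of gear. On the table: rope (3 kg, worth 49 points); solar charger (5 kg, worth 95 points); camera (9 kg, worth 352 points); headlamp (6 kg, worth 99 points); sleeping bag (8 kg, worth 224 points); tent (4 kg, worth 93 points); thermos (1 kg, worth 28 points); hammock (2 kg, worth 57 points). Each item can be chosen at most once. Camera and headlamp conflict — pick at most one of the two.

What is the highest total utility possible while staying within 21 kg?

669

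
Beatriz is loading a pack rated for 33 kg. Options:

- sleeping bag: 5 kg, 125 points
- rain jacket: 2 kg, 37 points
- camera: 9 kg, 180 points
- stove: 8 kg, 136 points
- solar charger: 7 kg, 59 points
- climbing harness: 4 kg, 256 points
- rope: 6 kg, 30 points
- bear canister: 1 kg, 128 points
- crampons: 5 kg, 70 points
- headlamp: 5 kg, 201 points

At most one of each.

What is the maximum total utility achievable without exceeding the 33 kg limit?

1026

A density-first pass picks sleeping bag + rain jacket + camera + climbing harness + bear canister + crampons + headlamp — 997 at 31 kg.
Dropping rain jacket and crampons frees 7 kg; slotting in stove (8 kg) lifts the total to 1026 at 32 kg.
Runner-up sleeping bag + rain jacket + camera + climbing harness + bear canister + crampons + headlamp tops out at 997.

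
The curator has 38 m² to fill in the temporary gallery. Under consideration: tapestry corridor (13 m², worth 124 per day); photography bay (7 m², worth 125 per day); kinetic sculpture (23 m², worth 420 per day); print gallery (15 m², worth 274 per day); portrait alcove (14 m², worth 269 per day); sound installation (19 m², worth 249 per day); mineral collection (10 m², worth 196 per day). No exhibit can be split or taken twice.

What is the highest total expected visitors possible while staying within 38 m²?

Taking the top-ratio exhibits first gives photography bay + portrait alcove + mineral collection for 590 (31 m²).
Reworking the packing: kinetic sculpture + print gallery uses 38 m² and improves the total to 694.
Runner-up kinetic sculpture + portrait alcove tops out at 689.

694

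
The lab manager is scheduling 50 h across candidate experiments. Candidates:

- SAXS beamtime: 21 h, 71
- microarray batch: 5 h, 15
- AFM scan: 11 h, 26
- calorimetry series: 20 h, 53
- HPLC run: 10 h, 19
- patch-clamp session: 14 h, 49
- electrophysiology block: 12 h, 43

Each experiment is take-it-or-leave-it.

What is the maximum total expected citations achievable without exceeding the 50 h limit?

163

Density check — electrophysiology block 3.58, patch-clamp session 3.50, SAXS beamtime 3.38 are the best per h.
SAXS beamtime + patch-clamp session + electrophysiology block uses 47 of the 50 h and totals 163.
The spare 3 h is too small for any remaining experiment, and no exchange beats 163.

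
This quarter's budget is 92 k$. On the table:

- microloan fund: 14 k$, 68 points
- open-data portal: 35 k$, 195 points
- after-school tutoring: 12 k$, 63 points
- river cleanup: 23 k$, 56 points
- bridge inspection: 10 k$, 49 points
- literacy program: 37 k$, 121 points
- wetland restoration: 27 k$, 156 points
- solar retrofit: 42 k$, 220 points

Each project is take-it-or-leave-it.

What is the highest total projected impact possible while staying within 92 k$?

488

Filling by ratio: open-data portal + after-school tutoring + bridge inspection + wetland restoration for 463, with 8 k$ left unused.
Replace open-data portal with solar retrofit: the trade gains 25 net, giving 488 at 91 k$.
Next best is microloan fund + open-data portal + solar retrofit at 483 (91 k$) — short by 5.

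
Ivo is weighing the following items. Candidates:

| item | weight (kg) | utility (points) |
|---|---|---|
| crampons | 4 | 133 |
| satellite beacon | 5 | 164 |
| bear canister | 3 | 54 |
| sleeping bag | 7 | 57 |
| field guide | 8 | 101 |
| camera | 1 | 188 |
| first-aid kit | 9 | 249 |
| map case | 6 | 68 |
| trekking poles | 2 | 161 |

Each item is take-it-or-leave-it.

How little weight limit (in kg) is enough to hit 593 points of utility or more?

12

Minimise kg subject to total utility ≥ 593.
crampons + satellite beacon + camera + trekking poles: 646 utility at 12 kg.
Any bundle with less than 12 kg falls short of 593.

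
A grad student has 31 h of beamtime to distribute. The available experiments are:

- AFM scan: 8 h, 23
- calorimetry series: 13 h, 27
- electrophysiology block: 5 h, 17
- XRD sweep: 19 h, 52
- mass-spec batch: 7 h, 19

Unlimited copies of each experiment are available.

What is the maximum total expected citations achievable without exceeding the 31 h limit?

6×electrophysiology block uses 30 of the 31 h and totals 102.

102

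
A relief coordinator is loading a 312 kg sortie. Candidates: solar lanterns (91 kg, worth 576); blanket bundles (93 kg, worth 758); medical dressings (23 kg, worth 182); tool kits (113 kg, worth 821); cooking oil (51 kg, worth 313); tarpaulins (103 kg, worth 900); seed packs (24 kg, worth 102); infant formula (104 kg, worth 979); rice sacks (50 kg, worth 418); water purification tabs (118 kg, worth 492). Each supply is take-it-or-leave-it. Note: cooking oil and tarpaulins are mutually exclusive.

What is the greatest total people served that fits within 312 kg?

2637

Ranking by ratio (people served/kg): infant formula 9.41, tarpaulins 8.74, rice sacks 8.36, blanket bundles 8.15.
Taking the top-ratio supplies first gives medical dressings + tarpaulins + seed packs + infant formula + rice sacks for 2581 (304 kg).
Dropping medical dressings and seed packs and rice sacks frees 97 kg; slotting in blanket bundles (93 kg) lifts the total to 2637 at 300 kg.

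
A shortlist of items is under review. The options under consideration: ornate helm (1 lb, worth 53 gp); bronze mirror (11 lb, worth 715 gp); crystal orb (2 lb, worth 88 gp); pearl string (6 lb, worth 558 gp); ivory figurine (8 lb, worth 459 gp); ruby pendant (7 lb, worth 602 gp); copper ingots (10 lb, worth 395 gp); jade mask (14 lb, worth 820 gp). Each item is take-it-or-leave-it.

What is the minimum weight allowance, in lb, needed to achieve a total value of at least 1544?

Minimise lb subject to total value ≥ 1544.
pearl string + ivory figurine + ruby pendant reaches 1619 using 21 lb.
Below 21 lb the best achievable stays under 1544.

21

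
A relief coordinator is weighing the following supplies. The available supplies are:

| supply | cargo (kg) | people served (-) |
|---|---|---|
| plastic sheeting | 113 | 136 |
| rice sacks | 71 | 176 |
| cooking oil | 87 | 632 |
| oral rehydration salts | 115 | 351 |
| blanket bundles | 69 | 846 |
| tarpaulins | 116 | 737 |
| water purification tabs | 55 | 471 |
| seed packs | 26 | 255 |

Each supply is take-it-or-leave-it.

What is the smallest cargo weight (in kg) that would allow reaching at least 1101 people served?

95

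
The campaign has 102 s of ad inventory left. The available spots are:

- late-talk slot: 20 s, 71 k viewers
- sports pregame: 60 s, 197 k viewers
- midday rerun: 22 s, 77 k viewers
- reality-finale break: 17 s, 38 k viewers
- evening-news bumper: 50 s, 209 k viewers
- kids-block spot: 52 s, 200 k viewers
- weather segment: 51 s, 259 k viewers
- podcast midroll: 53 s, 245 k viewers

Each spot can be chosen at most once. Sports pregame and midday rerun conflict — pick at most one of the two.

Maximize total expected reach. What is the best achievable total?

468

By expected reach per s: weather segment 5.08, podcast midroll 4.62, evening-news bumper 4.18, kids-block spot 3.85 lead.
Taking evening-news bumper + weather segment: 101 s used, 468 in expected reach.
Next best is evening-news bumper + kids-block spot at 409 (102 s) — short by 59.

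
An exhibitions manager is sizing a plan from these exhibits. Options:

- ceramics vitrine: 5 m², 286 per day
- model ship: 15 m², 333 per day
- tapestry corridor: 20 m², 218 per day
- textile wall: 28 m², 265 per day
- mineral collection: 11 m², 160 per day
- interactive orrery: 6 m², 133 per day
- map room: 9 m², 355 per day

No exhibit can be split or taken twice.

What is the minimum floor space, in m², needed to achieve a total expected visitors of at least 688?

Minimise m² subject to total expected visitors ≥ 688.
Taking ceramics vitrine + interactive orrery + map room gives 774 (≥ 688) for 20 m².
Below 20 m² the best achievable stays under 688.

20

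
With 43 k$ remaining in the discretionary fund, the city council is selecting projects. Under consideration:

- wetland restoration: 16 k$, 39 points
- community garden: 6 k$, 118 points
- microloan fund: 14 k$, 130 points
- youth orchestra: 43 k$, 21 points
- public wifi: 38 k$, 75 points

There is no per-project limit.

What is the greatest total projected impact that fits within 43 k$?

Taking 7×community garden: 42 k$ used, 826 in projected impact.
Nothing else within 43 k$ beats 826.

826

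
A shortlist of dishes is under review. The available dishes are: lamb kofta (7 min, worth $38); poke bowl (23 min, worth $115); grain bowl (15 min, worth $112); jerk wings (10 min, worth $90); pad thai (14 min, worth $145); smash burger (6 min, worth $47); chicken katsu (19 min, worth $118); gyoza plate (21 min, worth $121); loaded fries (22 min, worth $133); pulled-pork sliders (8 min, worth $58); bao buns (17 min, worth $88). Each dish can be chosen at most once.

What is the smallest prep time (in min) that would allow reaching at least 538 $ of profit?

69

Need the lightest bundle worth ≥ 538.
grain bowl + jerk wings + pad thai + loaded fries + pulled-pork sliders: 538 profit at 69 min.
Below 69 min the best achievable stays under 538.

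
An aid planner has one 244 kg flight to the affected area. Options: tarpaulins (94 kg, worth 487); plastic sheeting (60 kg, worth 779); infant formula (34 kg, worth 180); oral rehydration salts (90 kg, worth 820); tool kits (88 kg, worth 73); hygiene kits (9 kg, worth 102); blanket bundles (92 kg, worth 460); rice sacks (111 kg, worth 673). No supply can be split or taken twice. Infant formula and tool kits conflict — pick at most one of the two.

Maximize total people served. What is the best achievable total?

Greedy by ratio would take plastic sheeting + infant formula + oral rehydration salts + hygiene kits: 193 kg used, total 1881.
Replace infant formula and hygiene kits with tarpaulins: the trade gains 205 net, giving 2086 at 244 kg.
Every other selection either busts 244 kg or breaks a pairing rule or fails to beat 2086.

2086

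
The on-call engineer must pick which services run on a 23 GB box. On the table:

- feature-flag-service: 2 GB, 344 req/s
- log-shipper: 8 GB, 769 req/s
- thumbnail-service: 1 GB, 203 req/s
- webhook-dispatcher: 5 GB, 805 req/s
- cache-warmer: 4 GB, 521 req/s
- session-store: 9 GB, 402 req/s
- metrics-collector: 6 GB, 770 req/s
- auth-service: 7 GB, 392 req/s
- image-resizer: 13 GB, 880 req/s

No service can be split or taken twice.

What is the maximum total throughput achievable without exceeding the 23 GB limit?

2891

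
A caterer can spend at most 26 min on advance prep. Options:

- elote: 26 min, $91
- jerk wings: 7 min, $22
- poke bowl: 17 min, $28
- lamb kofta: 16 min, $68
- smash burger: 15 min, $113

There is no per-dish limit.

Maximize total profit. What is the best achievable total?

135

Ranking by ratio (profit/min): smash burger 7.53, lamb kofta 4.25, elote 3.50, jerk wings 3.14.
The ratio ordering already packs tightly: jerk wings + smash burger, 22 min, 135.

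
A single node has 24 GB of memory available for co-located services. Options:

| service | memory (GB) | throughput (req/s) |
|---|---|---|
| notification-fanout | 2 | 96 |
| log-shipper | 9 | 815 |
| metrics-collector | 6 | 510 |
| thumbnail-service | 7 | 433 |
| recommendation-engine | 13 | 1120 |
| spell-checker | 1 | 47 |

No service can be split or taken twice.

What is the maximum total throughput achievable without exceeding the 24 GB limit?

2031

Best packing: notification-fanout + log-shipper + recommendation-engine — 24 GB, 2031 total.
That's the maximum — no swap from here does better than 2031.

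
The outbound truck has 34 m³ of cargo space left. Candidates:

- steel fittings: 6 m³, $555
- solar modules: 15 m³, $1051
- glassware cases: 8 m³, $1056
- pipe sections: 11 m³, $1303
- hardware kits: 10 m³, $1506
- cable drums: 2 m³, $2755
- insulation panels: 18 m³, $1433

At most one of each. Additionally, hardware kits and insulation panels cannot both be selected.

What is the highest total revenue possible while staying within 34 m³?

The ratio ordering already packs tightly: glassware cases + pipe sections + hardware kits + cable drums, 31 m³, 6620.
Runner-up steel fittings + pipe sections + hardware kits + cable drums tops out at 6119.

6620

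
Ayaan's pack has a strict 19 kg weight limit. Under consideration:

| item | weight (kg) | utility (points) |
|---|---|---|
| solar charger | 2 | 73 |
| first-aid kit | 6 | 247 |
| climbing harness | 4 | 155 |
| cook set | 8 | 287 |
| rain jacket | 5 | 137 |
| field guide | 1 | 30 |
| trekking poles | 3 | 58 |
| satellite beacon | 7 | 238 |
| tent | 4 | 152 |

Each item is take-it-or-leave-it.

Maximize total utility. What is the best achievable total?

The ratio heuristic lands on solar charger + first-aid kit + climbing harness + field guide + tent (657) but leaves 2 kg idle.
Dropping solar charger and tent frees 6 kg; slotting in cook set (8 kg) lifts the total to 719 at 19 kg.

719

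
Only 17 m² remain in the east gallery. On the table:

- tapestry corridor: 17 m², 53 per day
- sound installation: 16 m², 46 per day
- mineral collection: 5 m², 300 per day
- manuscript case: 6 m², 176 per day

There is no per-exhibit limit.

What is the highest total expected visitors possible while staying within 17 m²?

900

Taking 3×mineral collection: 15 m² used, 900 in expected visitors.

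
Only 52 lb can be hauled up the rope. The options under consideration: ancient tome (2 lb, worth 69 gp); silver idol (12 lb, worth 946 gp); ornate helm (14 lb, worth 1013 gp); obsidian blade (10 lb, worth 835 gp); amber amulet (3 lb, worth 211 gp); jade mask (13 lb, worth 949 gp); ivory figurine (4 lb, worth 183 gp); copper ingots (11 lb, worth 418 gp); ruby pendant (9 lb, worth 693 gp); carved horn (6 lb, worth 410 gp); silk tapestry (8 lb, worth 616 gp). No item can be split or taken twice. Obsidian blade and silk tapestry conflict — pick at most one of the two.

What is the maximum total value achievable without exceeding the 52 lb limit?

Ranking by ratio (value/lb): obsidian blade 83.50, silver idol 78.83, ruby pendant 77.00, silk tapestry 77.00.
Best packing: silver idol + ornate helm + obsidian blade + amber amulet + jade mask — 52 lb, 3954 total.

3954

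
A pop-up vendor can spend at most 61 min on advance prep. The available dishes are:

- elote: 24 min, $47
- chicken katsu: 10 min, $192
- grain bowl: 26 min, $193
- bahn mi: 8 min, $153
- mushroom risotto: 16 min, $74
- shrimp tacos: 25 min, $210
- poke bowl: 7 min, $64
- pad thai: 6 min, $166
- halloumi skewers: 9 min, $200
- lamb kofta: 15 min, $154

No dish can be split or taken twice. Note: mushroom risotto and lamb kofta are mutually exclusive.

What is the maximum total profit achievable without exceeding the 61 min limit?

929

Density check — pad thai 27.67, halloumi skewers 22.22, chicken katsu 19.20 are the best per min.
Taking chicken katsu + bahn mi + poke bowl + pad thai + halloumi skewers + lamb kofta: 55 min used, 929 in profit.
Runner-up chicken katsu + bahn mi + shrimp tacos + pad thai + halloumi skewers tops out at 921.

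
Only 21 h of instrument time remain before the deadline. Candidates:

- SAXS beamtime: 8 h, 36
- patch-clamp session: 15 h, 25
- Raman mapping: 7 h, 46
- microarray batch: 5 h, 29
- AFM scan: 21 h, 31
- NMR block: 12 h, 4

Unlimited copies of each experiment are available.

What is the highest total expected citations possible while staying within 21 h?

138

By expected citations per h: Raman mapping 6.57, microarray batch 5.80, SAXS beamtime 4.50 lead.
Taking 3×Raman mapping: 21 h used, 138 in expected citations.
Nothing else within 21 h beats 138.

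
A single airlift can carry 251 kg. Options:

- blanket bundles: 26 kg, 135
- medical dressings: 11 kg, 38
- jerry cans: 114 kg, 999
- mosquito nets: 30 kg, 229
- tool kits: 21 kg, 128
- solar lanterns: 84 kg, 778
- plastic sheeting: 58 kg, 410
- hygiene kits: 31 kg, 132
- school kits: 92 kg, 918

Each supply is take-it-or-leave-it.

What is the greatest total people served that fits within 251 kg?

2184

By people served per kg: school kits 9.98, solar lanterns 9.26, jerry cans 8.76 lead.
The ratio heuristic lands on medical dressings + mosquito nets + tool kits + solar lanterns + school kits (2091) but leaves 13 kg idle.
Replace tool kits and solar lanterns with jerry cans: the trade gains 93 net, giving 2184 at 247 kg.
Nothing else within 251 kg beats 2184.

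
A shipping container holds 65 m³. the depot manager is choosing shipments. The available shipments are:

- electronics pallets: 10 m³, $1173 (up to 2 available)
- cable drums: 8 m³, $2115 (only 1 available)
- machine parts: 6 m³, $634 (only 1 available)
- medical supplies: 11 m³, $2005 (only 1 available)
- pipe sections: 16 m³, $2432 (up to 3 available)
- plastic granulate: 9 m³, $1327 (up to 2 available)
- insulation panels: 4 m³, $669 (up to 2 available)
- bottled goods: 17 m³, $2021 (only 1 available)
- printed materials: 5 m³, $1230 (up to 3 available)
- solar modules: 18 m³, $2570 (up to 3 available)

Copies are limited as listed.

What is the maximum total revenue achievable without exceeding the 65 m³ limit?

12376

Taking the top-ratio shipments first gives cable drums + machine parts + medical supplies + pipe sections + 2×insulation panels + 3×printed materials for 12214 (64 m³).
But cable drums + medical supplies + plastic granulate + insulation panels + 3×printed materials + solar modules fits in 65 m³ and reaches 12376.
That's the maximum — no swap from here does better than 12376.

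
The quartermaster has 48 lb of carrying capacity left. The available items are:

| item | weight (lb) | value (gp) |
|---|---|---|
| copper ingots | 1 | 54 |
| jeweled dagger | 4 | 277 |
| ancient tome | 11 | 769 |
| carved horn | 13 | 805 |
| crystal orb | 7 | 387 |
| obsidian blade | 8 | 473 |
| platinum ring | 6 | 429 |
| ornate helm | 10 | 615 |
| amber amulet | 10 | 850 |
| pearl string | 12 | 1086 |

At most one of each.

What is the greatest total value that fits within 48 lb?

3661

A density-first pass picks copper ingots + jeweled dagger + ancient tome + platinum ring + amber amulet + pearl string — 3465 at 44 lb.
Replace jeweled dagger with obsidian blade: the trade gains 196 net, giving 3661 at 48 lb.
Next best is copper ingots + jeweled dagger + ancient tome + ornate helm + amber amulet + pearl string at 3651 (48 lb) — short by 10.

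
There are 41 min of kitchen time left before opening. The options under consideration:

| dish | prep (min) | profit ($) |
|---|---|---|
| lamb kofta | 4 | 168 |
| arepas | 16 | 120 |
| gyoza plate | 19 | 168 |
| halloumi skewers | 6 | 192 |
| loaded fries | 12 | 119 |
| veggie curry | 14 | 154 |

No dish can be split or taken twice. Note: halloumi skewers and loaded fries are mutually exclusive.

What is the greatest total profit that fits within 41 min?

634

Taking lamb kofta + arepas + halloumi skewers + veggie curry: 40 min used, 634 in profit.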